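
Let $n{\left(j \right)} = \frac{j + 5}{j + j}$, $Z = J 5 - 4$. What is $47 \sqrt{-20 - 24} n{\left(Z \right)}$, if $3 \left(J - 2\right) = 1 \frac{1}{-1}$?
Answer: $\frac{1316 i \sqrt{11}}{13} \approx 335.74 i$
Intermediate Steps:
$J = \frac{5}{3}$ ($J = 2 + \frac{1 \frac{1}{-1}}{3} = 2 + \frac{1 \left(-1\right)}{3} = 2 + \frac{1}{3} \left(-1\right) = 2 - \frac{1}{3} = \frac{5}{3} \approx 1.6667$)
$Z = \frac{13}{3}$ ($Z = \frac{5}{3} \cdot 5 - 4 = \frac{25}{3} - 4 = \frac{13}{3} \approx 4.3333$)
$n{\left(j \right)} = \frac{5 + j}{2 j}$
$47 \sqrt{-20 - 24} n{\left(Z \right)} = 47 \sqrt{-20 - 24} \frac{5 + \frac{13}{3}}{2 \cdot \frac{13}{3}} = 47 \sqrt{-44} \cdot \frac{1}{2} \cdot \frac{3}{13} \cdot \frac{28}{3} = 47 \cdot 2 i \sqrt{11} \cdot \frac{14}{13} = 94 i \sqrt{11} \cdot \frac{14}{13} = \frac{1316 i \sqrt{11}}{13}$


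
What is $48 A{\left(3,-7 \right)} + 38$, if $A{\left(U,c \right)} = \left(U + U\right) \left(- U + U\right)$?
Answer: $38$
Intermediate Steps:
$A{\left(U,c \right)} = 0$ ($A{\left(U,c \right)} = 2 U 0 = 0$)
$48 A{\left(3,-7 \right)} + 38 = 48 \cdot 0 + 38 = 0 + 38 = 38$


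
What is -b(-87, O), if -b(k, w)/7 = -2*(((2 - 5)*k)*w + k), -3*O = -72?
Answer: -86478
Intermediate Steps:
O = 24 (O = -⅓*(-72) = 24)
b(k, w) = 14*k - 42*k*w (b(k, w) = -(-14)*(((2 - 5)*k)*w + k) = -(-14)*((-3*k)*w + k) = -(-14)*(-3*k*w + k) = -(-14)*(k - 3*k*w) = -7*(-2*k + 6*k*w) = 14*k - 42*k*w)
-b(-87, O) = -14*(-87)*(1 - 3*24) = -14*(-87)*(1 - 72) = -14*(-87)*(-71) = -1*86478 = -86478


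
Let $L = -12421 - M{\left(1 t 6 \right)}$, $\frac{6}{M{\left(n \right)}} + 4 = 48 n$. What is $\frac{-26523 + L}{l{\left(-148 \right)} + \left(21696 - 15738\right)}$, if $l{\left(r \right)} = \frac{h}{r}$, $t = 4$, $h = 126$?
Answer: $- \frac{827092783}{126517923} \approx -6.5374$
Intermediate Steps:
$M{\left(n \right)} = \frac{6}{-4 + 48 n}$
$l{\left(r \right)} = \frac{126}{r}$
$L = - \frac{7129657}{574}$ ($L = -12421 - \frac{3}{2 \left(-1 + 12 \cdot 1 \cdot 4 \cdot 6\right)} = -12421 - \frac{3}{2 \left(-1 + 12 \cdot 4 \cdot 6\right)} = -12421 - \frac{3}{2 \left(-1 + 12 \cdot 24\right)} = -12421 - \frac{3}{2 \left(-1 + 288\right)} = -12421 - \frac{3}{2 \cdot 287} = -12421 - \frac{3}{2} \cdot \frac{1}{287} = -12421 - \frac{3}{574} = - \frac{7129657}{574} \approx -12421.0$)
$\frac{-26523 + L}{l{\left(-148 \right)} + \left(21696 - 15738\right)} = \frac{-26523 - \frac{7129657}{574}}{\frac{126}{-148} + \left(21696 - 15738\right)} = - \frac{22353859}{574 \left(126 \left(- \frac{1}{148}\right) + 5958\right)} = - \frac{22353859}{574 \left(- \frac{63}{74} + 5958\right)} = - \frac{22353859}{574 \cdot \frac{440829}{74}} = \left(- \frac{22353859}{574}\right) \frac{74}{440829} = - \frac{827092783}{126517923}$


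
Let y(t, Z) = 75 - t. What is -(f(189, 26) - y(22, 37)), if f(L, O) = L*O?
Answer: -4861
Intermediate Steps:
-(f(189, 26) - y(22, 37)) = -(189*26 - (75 - 1*22)) = -(4914 - (75 - 22)) = -(4914 - 1*53) = -(4914 - 53) = -1*4861 = -4861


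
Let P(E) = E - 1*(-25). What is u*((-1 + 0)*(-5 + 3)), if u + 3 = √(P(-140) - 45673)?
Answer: -6 + 4*I*√11447 ≈ -6.0 + 427.96*I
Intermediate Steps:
P(E) = 25 + E (P(E) = E + 25 = 25 + E)
u = -3 + 2*I*√11447 (u = -3 + √((25 - 140) - 45673) = -3 + √(-115 - 45673) = -3 + √(-45788) = -3 + 2*I*√11447 ≈ -3.0 + 213.98*I)
u*((-1 + 0)*(-5 + 3)) = (-3 + 2*I*√11447)*((-1 + 0)*(-5 + 3)) = (-3 + 2*I*√11447)*(-1*(-2)) = (-3 + 2*I*√11447)*2 = -6 + 4*I*√11447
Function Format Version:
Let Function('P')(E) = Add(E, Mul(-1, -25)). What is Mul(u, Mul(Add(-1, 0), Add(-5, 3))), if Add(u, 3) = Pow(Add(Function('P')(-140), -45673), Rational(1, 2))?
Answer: Add(-6, Mul(4, I, Pow(11447, Rational(1, 2)))) ≈ Add(-6.0000, Mul(427.96, I))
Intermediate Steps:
Function('P')(E) = Add(25, E) (Function('P')(E) = Add(E, 25) = Add(25, E))
u = Add(-3, Mul(2, I, Pow(11447, Rational(1, 2)))) (u = Add(-3, Pow(Add(Add(25, -140), -45673), Rational(1, 2))) = Add(-3, Pow(Add(-115, -45673), Rational(1, 2))) = Add(-3, Pow(-45788, Rational(1, 2))) = Add(-3, Mul(2, I, Pow(11447, Rational(1, 2)))) ≈ Add(-3.0000, Mul(213.98, I)))
Mul(u, Mul(Add(-1, 0), Add(-5, 3))) = Mul(Add(-3, Mul(2, I, Pow(11447, Rational(1, 2)))), Mul(Add(-1, 0), Add(-5, 3))) = Mul(Add(-3, Mul(2, I, Pow(11447, Rational(1, 2)))), Mul(-1, -2)) = Mul(Add(-3, Mul(2, I, Pow(11447, Rational(1, 2)))), 2) = Add(-6, Mul(4, I, Pow(11447, Rational(1, 2))))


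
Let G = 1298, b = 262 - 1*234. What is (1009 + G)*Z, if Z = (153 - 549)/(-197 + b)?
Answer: 913572/169 ≈ 5405.8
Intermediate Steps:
b = 28 (b = 262 - 234 = 28)
Z = 396/169 (Z = (153 - 549)/(-197 + 28) = -396/(-169) = -396*(-1/169) = 396/169 ≈ 2.3432)
(1009 + G)*Z = (1009 + 1298)*(396/169) = 2307*(396/169) = 913572/169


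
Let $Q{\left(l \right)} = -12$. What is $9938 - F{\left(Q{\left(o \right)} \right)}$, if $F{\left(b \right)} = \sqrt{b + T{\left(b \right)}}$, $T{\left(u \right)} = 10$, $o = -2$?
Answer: $9938 - i \sqrt{2} \approx 9938.0 - 1.4142 i$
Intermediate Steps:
$F{\left(b \right)} = \sqrt{10 + b}$ ($F{\left(b \right)} = \sqrt{b + 10} = \sqrt{10 + b}$)
$9938 - F{\left(Q{\left(o \right)} \right)} = 9938 - \sqrt{10 - 12} = 9938 - \sqrt{-2} = 9938 - i \sqrt{2}$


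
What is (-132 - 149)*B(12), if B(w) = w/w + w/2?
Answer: -1967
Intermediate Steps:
B(w) = 1 + w/2 (B(w) = 1 + w*(1/2) = 1 + w/2)
(-132 - 149)*B(12) = (-132 - 149)*(1 + (1/2)*12) = -281*(1 + 6) = -281*7 = -1967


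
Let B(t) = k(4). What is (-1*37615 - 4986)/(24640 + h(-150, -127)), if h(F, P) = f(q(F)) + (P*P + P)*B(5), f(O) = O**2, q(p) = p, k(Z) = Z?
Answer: -42601/111148 ≈ -0.38328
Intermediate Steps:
B(t) = 4
h(F, P) = F**2 + 4*P + 4*P**2 (h(F, P) = F**2 + (P*P + P)*4 = F**2 + (P**2 + P)*4 = F**2 + (P + P**2)*4 = F**2 + (4*P + 4*P**2) = F**2 + 4*P + 4*P**2)
(-1*37615 - 4986)/(24640 + h(-150, -127)) = (-1*37615 - 4986)/(24640 + ((-150)**2 + 4*(-127) + 4*(-127)**2)) = (-37615 - 4986)/(24640 + (22500 - 508 + 4*16129)) = -42601/(24640 + (22500 - 508 + 64516)) = -42601/(24640 + 86508) = -42601/111148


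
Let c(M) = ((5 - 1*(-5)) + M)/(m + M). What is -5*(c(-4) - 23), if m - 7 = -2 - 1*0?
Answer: 85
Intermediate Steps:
m = 5 (m = 7 + (-2 - 1*0) = 7 + (-2 + 0) = 7 - 2 = 5)
c(M) = (10 + M)/(5 + M) (c(M) = ((5 - 1*(-5)) + M)/(5 + M) = ((5 + 5) + M)/(5 + M) = (10 + M)/(5 + M))
-5*(c(-4) - 23) = -5*((10 - 4)/(5 - 4) - 23) = -5*(6/1 - 23) = -5*(1*6 - 23) = -5*(6 - 23) = -5*(-17) = 85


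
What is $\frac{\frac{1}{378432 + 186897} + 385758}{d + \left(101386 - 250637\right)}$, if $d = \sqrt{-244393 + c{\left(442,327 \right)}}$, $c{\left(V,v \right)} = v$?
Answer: $- \frac{32548685599347133}{12593328201422043} - \frac{218080184383 i \sqrt{244066}}{12593328201422043} \approx -2.5846 - 0.0085552 i$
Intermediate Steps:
$d = i \sqrt{244066}$ ($d = \sqrt{-244393 + 327} = \sqrt{-244066} = i \sqrt{244066} \approx 494.03 i$)
$\frac{\frac{1}{378432 + 186897} + 385758}{d + \left(101386 - 250637\right)} = \frac{\frac{1}{378432 + 186897} + 385758}{i \sqrt{244066} + \left(101386 - 250637\right)} = \frac{\frac{1}{565329} + 385758}{i \sqrt{244066} - 149251} = \frac{\frac{1}{565329} + 385758}{-149251 + i \sqrt{244066}} = \frac{218080184383}{565329 \left(-149251 + i \sqrt{244066}\right)}$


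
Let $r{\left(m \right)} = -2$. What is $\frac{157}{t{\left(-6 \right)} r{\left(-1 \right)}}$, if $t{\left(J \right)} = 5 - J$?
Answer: $- \frac{157}{22} \approx -7.1364$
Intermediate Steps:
$\frac{157}{t{\left(-6 \right)} r{\left(-1 \right)}} = \frac{157}{\left(5 - -6\right) \left(-2\right)} = \frac{157}{\left(5 + 6\right) \left(-2\right)} = \frac{157}{11 \left(-2\right)} = \frac{157}{-22} = 157 \left(- \frac{1}{22}\right) = - \frac{157}{22}$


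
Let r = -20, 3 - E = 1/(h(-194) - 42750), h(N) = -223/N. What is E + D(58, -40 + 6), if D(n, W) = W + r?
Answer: -422956933/8293277 ≈ -51.000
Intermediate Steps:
E = 24880025/8293277 (E = 3 - 1/(-223/(-194) - 42750) = 3 - 1/(-223*(-1/194) - 42750) = 3 - 1/(223/194 - 42750) = 3 - 1/(-8293277/194) = 3 - 1*(-194/8293277) = 3 + 194/8293277 = 24880025/8293277 ≈ 3.0000)
D(n, W) = -20 + W (D(n, W) = W - 20 = -20 + W)
E + D(58, -40 + 6) = 24880025/8293277 + (-20 + (-40 + 6)) = 24880025/8293277 + (-20 - 34) = 24880025/8293277 - 54 = -422956933/8293277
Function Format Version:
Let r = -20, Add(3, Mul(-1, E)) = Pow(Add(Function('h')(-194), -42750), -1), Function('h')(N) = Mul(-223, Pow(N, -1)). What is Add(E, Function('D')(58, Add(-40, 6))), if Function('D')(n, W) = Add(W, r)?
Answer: Rational(-422956933, 8293277) ≈ -51.000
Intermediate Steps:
E = Rational(24880025, 8293277) (E = Add(3, Mul(-1, Pow(Add(Mul(-223, Pow(-194, -1)), -42750), -1))) = Add(3, Mul(-1, Pow(Add(Mul(-223, Rational(-1, 194)), -42750), -1))) = Add(3, Mul(-1, Pow(Add(Rational(223, 194), -42750), -1))) = Add(3, Mul(-1, Pow(Rational(-8293277, 194), -1))) = Add(3, Mul(-1, Rational(-194, 8293277))) = Add(3, Rational(194, 8293277)) = Rational(24880025, 8293277) ≈ 3.0000)
Function('D')(n, W) = Add(-20, W) (Function('D')(n, W) = Add(W, -20) = Add(-20, W))
Add(E, Function('D')(58, Add(-40, 6))) = Add(Rational(24880025, 8293277), Add(-20, Add(-40, 6))) = Add(Rational(24880025, 8293277), Add(-20, -34)) = Add(Rational(24880025, 8293277), -54) = Rational(-422956933, 8293277)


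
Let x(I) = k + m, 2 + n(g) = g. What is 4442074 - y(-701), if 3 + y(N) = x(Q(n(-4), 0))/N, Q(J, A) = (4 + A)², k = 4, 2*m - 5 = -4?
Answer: 6227791963/1402 ≈ 4.4421e+6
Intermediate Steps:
m = ½ (m = 5/2 + (½)*(-4) = 5/2 - 2 = ½ ≈ 0.50000)
n(g) = -2 + g
x(I) = 9/2 (x(I) = 4 + ½ = 9/2)
y(N) = -3 + 9/(2*N)
4442074 - y(-701) = 4442074 - (-3 + (9/2)/(-701)) = 4442074 - (-3 + (9/2)*(-1/701)) = 4442074 - (-3 - 9/1402) = 4442074 - 1*(-4215/1402) = 4442074 + 4215/1402 = 6227791963/1402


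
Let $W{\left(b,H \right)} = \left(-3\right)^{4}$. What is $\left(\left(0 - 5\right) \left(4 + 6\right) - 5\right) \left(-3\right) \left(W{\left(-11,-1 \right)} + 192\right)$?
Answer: $45045$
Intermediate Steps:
$W{\left(b,H \right)} = 81$
$\left(\left(0 - 5\right) \left(4 + 6\right) - 5\right) \left(-3\right) \left(W{\left(-11,-1 \right)} + 192\right) = \left(\left(0 - 5\right) \left(4 + 6\right) - 5\right) \left(-3\right) \left(81 + 192\right) = \left(\left(-5\right) 10 - 5\right) \left(-3\right) 273 = \left(-50 - 5\right) \left(-3\right) 273 = \left(-55\right) \left(-3\right) 273 = 165 \cdot 273 = 45045$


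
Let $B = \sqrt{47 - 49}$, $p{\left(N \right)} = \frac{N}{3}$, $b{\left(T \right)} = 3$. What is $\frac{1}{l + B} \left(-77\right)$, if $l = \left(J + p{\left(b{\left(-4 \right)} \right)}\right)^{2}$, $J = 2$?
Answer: $- \frac{693}{83} + \frac{77 i \sqrt{2}}{83} \approx -8.3494 + 1.312 i$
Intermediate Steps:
$p{\left(N \right)} = \frac{N}{3}$ ($p{\left(N \right)} = N \frac{1}{3} = \frac{N}{3}$)
$B = i \sqrt{2}$ ($B = \sqrt{-2} = i \sqrt{2} \approx 1.4142 i$)
$l = 9$ ($l = \left(2 + \frac{1}{3} \cdot 3\right)^{2} = \left(2 + 1\right)^{2} = 3^{2} = 9$)
$\frac{1}{l + B} \left(-77\right) = \frac{1}{9 + i \sqrt{2}} \left(-77\right) = - \frac{77}{9 + i \sqrt{2}}$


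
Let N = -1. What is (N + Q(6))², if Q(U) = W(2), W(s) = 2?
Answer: 1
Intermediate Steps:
Q(U) = 2
(N + Q(6))² = (-1 + 2)² = 1² = 1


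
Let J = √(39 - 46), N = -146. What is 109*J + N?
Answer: -146 + 109*I*√7 ≈ -146.0 + 288.39*I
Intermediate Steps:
J = I*√7 (J = √(-7) = I*√7 ≈ 2.6458*I)
109*J + N = 109*(I*√7) - 146 = 109*I*√7 - 146 = -146 + 109*I*√7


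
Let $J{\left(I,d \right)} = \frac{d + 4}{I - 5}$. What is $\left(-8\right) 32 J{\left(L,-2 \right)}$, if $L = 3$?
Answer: $256$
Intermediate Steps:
$J{\left(I,d \right)} = \frac{4 + d}{-5 + I}$
$\left(-8\right) 32 J{\left(L,-2 \right)} = \left(-8\right) 32 \frac{4 - 2}{-5 + 3} = - 256 \frac{1}{-2} \cdot 2 = - 256 \left(\left(- \frac{1}{2}\right) 2\right) = \left(-256\right) \left(-1\right) = 256$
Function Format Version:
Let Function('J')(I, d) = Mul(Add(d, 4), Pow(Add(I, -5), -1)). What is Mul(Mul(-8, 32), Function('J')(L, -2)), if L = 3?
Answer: 256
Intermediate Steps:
Function('J')(I, d) = Mul(Pow(Add(-5, I), -1), Add(4, d)) (Function('J')(I, d) = Mul(Add(4, d), Pow(Add(-5, I), -1)) = Mul(Pow(Add(-5, I), -1), Add(4, d)))
Mul(Mul(-8, 32), Function('J')(L, -2)) = Mul(Mul(-8, 32), Mul(Pow(Add(-5, 3), -1), Add(4, -2))) = Mul(-256, Mul(Pow(-2, -1), 2)) = Mul(-256, Mul(Rational(-1, 2), 2)) = Mul(-256, -1) = 256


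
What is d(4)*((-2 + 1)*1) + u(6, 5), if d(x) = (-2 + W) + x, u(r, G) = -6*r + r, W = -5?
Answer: -27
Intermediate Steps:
u(r, G) = -5*r
d(x) = -7 + x (d(x) = (-2 - 5) + x = -7 + x)
d(4)*((-2 + 1)*1) + u(6, 5) = (-7 + 4)*((-2 + 1)*1) - 5*6 = -(-3) - 30 = -3*(-1) - 30 = 3 - 30 = -27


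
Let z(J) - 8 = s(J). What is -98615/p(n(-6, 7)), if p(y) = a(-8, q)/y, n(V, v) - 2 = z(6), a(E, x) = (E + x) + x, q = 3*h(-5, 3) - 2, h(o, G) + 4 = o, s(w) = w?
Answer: 71720/3 ≈ 23907.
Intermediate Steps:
h(o, G) = -4 + o
q = -29 (q = 3*(-4 - 5) - 2 = 3*(-9) - 2 = -27 - 2 = -29)
z(J) = 8 + J
a(E, x) = E + 2*x
n(V, v) = 16 (n(V, v) = 2 + (8 + 6) = 2 + 14 = 16)
p(y) = -66/y (p(y) = (-8 + 2*(-29))/y = (-8 - 58)/y = -66/y)
-98615/p(n(-6, 7)) = -98615/((-66/16)) = -98615/((-66*1/16)) = -98615/(-33/8) = -98615*(-8/33) = 71720/3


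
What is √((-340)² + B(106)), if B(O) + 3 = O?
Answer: √115703 ≈ 340.15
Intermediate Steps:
B(O) = -3 + O
√((-340)² + B(106)) = √((-340)² + (-3 + 106)) = √(115600 + 103) = √115703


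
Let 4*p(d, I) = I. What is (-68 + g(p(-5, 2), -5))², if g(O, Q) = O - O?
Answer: 4624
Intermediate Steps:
p(d, I) = I/4
g(O, Q) = 0
(-68 + g(p(-5, 2), -5))² = (-68 + 0)² = (-68)² = 4624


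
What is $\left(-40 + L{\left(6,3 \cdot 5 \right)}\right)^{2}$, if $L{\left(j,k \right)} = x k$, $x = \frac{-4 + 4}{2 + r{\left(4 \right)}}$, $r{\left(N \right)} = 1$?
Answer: $1600$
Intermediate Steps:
$x = 0$ ($x = \frac{-4 + 4}{2 + 1} = \frac{0}{3} = 0 \cdot \frac{1}{3} = 0$)
$L{\left(j,k \right)} = 0$ ($L{\left(j,k \right)} = 0 k = 0$)
$\left(-40 + L{\left(6,3 \cdot 5 \right)}\right)^{2} = \left(-40 + 0\right)^{2} = \left(-40\right)^{2} = 1600$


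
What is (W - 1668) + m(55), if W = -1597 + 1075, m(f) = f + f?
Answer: -2080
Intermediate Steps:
m(f) = 2*f
W = -522
(W - 1668) + m(55) = (-522 - 1668) + 2*55 = -2190 + 110 = -2080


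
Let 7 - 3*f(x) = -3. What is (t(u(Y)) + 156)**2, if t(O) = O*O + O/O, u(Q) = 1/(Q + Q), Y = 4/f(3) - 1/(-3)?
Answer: 110514358969/4477456 ≈ 24682.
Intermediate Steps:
f(x) = 10/3 (f(x) = 7/3 - 1/3*(-3) = 7/3 + 1 = 10/3)
Y = 23/15 (Y = 4/(10/3) - 1/(-3) = 4*(3/10) - 1*(-1/3) = 6/5 + 1/3 = 23/15 ≈ 1.5333)
u(Q) = 1/(2*Q)
t(O) = 1 + O**2 (t(O) = O**2 + 1 = 1 + O**2)
(t(u(Y)) + 156)**2 = ((1 + (1/(2*(23/15)))**2) + 156)**2 = ((1 + ((1/2)*(15/23))**2) + 156)**2 = ((1 + (15/46)**2) + 156)**2 = ((1 + 225/2116) + 156)**2 = (2341/2116 + 156)**2 = (332437/2116)**2 = 110514358969/4477456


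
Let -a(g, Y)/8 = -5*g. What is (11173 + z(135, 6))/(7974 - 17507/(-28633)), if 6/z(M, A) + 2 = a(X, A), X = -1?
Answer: 2239386930/1598359343 ≈ 1.4011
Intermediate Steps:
a(g, Y) = 40*g (a(g, Y) = -(-40)*g = 40*g)
z(M, A) = -1/7 (z(M, A) = 6/(-2 + 40*(-1)) = 6/(-2 - 40) = 6/(-42) = 6*(-1/42) = -1/7)
(11173 + z(135, 6))/(7974 - 17507/(-28633)) = (11173 - 1/7)/(7974 - 17507/(-28633)) = 78210/(7*(7974 - 17507*(-1/28633))) = 78210/(7*(7974 + 17507/28633)) = 78210/(7*(228337049/28633)) = (78210/7)*(28633/228337049) = 2239386930/1598359343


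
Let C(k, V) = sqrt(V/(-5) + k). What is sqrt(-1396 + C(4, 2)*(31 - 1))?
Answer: sqrt(-1396 + 18*sqrt(10)) ≈ 36.593*I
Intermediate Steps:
C(k, V) = sqrt(k - V/5) (C(k, V) = sqrt(V*(-1/5) + k) = sqrt(-V/5 + k) = sqrt(k - V/5))
sqrt(-1396 + C(4, 2)*(31 - 1)) = sqrt(-1396 + (sqrt(-5*2 + 25*4)/5)*(31 - 1)) = sqrt(-1396 + (sqrt(-10 + 100)/5)*30) = sqrt(-1396 + (sqrt(90)/5)*30) = sqrt(-1396 + ((3*sqrt(10))/5)*30) = sqrt(-1396 + (3*sqrt(10)/5)*30) = sqrt(-1396 + 18*sqrt(10))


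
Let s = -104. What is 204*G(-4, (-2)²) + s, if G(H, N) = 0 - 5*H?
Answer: 3976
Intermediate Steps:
G(H, N) = -5*H
204*G(-4, (-2)²) + s = 204*(-5*(-4)) - 104 = 204*20 - 104 = 4080 - 104 = 3976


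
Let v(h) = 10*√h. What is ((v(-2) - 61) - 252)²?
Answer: 97769 - 6260*I*√2 ≈ 97769.0 - 8853.0*I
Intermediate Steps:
((v(-2) - 61) - 252)² = ((10*√(-2) - 61) - 252)² = ((10*(I*√2) - 61) - 252)² = ((10*I*√2 - 61) - 252)² = ((-61 + 10*I*√2) - 252)² = (-313 + 10*I*√2)²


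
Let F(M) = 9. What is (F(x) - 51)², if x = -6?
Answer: 1764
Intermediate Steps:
(F(x) - 51)² = (9 - 51)² = (-42)² = 1764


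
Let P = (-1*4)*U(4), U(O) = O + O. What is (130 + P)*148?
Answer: 14504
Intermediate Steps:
U(O) = 2*O
P = -32 (P = (-1*4)*(2*4) = -4*8 = -32)
(130 + P)*148 = (130 - 32)*148 = 98*148 = 14504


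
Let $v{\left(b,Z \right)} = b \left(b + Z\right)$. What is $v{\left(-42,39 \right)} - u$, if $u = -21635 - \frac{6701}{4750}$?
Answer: $\frac{103371451}{4750} \approx 21762.0$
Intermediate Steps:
$v{\left(b,Z \right)} = b \left(Z + b\right)$
$u = - \frac{102772951}{4750}$ ($u = -21635 - 6701 \cdot \frac{1}{4750} = -21635 - \frac{6701}{4750} = - \frac{102772951}{4750} \approx -21636.0$)
$v{\left(-42,39 \right)} - u = - 42 \left(39 - 42\right) - - \frac{102772951}{4750} = \left(-42\right) \left(-3\right) + \frac{102772951}{4750} = 126 + \frac{102772951}{4750} = \frac{103371451}{4750}$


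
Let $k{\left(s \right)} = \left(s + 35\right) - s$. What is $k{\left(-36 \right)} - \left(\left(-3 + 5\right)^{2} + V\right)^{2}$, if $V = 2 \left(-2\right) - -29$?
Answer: $-806$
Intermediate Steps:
$k{\left(s \right)} = 35$ ($k{\left(s \right)} = \left(35 + s\right) - s = 35$)
$V = 25$ ($V = -4 + 29 = 25$)
$k{\left(-36 \right)} - \left(\left(-3 + 5\right)^{2} + V\right)^{2} = 35 - \left(\left(-3 + 5\right)^{2} + 25\right)^{2} = 35 - \left(2^{2} + 25\right)^{2} = 35 - \left(4 + 25\right)^{2} = 35 - 29^{2} = 35 - 841 = -806$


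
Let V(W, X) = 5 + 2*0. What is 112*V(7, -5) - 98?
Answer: 462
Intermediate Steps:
V(W, X) = 5 (V(W, X) = 5 + 0 = 5)
112*V(7, -5) - 98 = 112*5 - 98 = 560 - 98 = 462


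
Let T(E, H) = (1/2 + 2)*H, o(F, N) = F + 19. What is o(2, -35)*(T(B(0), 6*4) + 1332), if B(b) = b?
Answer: 29232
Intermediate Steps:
o(F, N) = 19 + F
T(E, H) = 5*H/2 (T(E, H) = (½ + 2)*H = 5*H/2)
o(2, -35)*(T(B(0), 6*4) + 1332) = (19 + 2)*(5*(6*4)/2 + 1332) = 21*((5/2)*24 + 1332) = 21*(60 + 1332) = 21*1392 = 29232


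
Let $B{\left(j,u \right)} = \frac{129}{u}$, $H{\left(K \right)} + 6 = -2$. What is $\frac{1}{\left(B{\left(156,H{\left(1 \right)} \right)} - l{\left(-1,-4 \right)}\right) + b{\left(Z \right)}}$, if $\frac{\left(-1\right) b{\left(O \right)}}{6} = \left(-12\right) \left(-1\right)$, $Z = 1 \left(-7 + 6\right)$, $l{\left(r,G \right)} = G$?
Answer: $- \frac{8}{673} \approx -0.011887$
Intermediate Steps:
$Z = -1$ ($Z = 1 \left(-1\right) = -1$)
$H{\left(K \right)} = -8$ ($H{\left(K \right)} = -6 - 2 = -8$)
$b{\left(O \right)} = -72$ ($b{\left(O \right)} = - 6 \left(\left(-12\right) \left(-1\right)\right) = \left(-6\right) 12 = -72$)
$\frac{1}{\left(B{\left(156,H{\left(1 \right)} \right)} - l{\left(-1,-4 \right)}\right) + b{\left(Z \right)}} = \frac{1}{\left(\frac{129}{-8} - -4\right) - 72} = \frac{1}{\left(129 \left(- \frac{1}{8}\right) + 4\right) - 72} = \frac{1}{\left(- \frac{129}{8} + 4\right) - 72} = \frac{1}{- \frac{97}{8} - 72} = \frac{1}{- \frac{673}{8}} = - \frac{8}{673}$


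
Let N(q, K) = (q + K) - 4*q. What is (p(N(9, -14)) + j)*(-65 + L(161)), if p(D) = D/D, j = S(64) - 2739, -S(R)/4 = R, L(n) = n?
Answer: -287424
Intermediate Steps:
N(q, K) = K - 3*q (N(q, K) = (K + q) - 4*q = K - 3*q)
S(R) = -4*R
j = -2995 (j = -4*64 - 2739 = -256 - 2739 = -2995)
p(D) = 1
(p(N(9, -14)) + j)*(-65 + L(161)) = (1 - 2995)*(-65 + 161) = -2994*96 = -287424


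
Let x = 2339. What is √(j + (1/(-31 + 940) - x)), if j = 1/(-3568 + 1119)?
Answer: I*√1287931960821391/742047 ≈ 48.363*I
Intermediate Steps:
j = -1/2449 (j = 1/(-2449) = -1/2449 ≈ -0.00040833)
√(j + (1/(-31 + 940) - x)) = √(-1/2449 + (1/(-31 + 940) - 1*2339)) = √(-1/2449 + (1/909 - 2339)) = √(-1/2449 - 2126150/909) = √(-5206942259/2226141) = I*√1287931960821391/742047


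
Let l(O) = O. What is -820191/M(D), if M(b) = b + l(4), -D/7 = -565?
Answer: -820191/3959 ≈ -207.17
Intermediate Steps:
D = 3955 (D = -7*(-565) = 3955)
M(b) = 4 + b (M(b) = b + 4 = 4 + b)
-820191/M(D) = -820191/(4 + 3955) = -820191/3959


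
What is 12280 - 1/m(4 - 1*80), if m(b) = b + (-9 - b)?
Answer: 110521/9 ≈ 12280.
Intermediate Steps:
m(b) = -9
12280 - 1/m(4 - 1*80) = 12280 - 1/(-9) = 12280 - 1*(-⅑) = 12280 + ⅑ = 110521/9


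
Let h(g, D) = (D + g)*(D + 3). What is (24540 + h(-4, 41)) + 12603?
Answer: 38771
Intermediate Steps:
h(g, D) = (3 + D)*(D + g) (h(g, D) = (D + g)*(3 + D) = (3 + D)*(D + g))
(24540 + h(-4, 41)) + 12603 = (24540 + (41**2 + 3*41 + 3*(-4) + 41*(-4))) + 12603 = (24540 + (1681 + 123 - 12 - 164)) + 12603 = (24540 + 1628) + 12603 = 26168 + 12603 = 38771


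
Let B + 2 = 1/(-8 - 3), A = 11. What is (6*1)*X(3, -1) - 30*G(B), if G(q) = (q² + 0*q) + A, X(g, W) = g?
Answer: -53622/121 ≈ -443.16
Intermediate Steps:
B = -23/11 (B = -2 + 1/(-8 - 3) = -2 + 1/(-11) = -2 - 1/11 = -23/11 ≈ -2.0909)
G(q) = 11 + q² (G(q) = (q² + 0*q) + 11 = (q² + 0) + 11 = q² + 11 = 11 + q²)
(6*1)*X(3, -1) - 30*G(B) = (6*1)*3 - 30*(11 + (-23/11)²) = 6*3 - 30*(11 + 529/121) = 18 - 30*1860/121 = 18 - 55800/121 = -53622/121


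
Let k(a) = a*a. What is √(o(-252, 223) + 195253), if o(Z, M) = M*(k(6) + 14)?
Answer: √206403 ≈ 454.32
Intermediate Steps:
k(a) = a²
o(Z, M) = 50*M (o(Z, M) = M*(6² + 14) = M*(36 + 14) = M*50 = 50*M)
√(o(-252, 223) + 195253) = √(50*223 + 195253) = √(11150 + 195253) = √206403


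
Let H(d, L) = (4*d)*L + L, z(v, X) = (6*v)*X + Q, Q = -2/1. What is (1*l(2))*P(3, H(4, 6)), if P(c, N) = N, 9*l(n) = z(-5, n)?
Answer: -2108/3 ≈ -702.67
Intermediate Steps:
Q = -2 (Q = -2*1 = -2)
z(v, X) = -2 + 6*X*v (z(v, X) = (6*v)*X - 2 = 6*X*v - 2 = -2 + 6*X*v)
l(n) = -2/9 - 10*n/3 (l(n) = (-2 + 6*n*(-5))/9 = (-2 - 30*n)/9 = -2/9 - 10*n/3)
H(d, L) = L + 4*L*d (H(d, L) = 4*L*d + L = L + 4*L*d)
(1*l(2))*P(3, H(4, 6)) = (1*(-2/9 - 10/3*2))*(6*(1 + 4*4)) = (1*(-2/9 - 20/3))*(6*(1 + 16)) = (1*(-62/9))*(6*17) = -62/9*102 = -2108/3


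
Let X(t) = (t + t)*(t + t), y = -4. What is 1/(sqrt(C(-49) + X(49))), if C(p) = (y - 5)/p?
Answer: 7*sqrt(470605)/470605 ≈ 0.010204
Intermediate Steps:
X(t) = 4*t**2 (X(t) = (2*t)*(2*t) = 4*t**2)
C(p) = -9/p (C(p) = (-4 - 5)/p = -9/p)
1/(sqrt(C(-49) + X(49))) = 1/(sqrt(-9/(-49) + 4*49**2)) = 1/(sqrt(-9*(-1/49) + 4*2401)) = 1/(sqrt(9/49 + 9604)) = 1/(sqrt(470605/49)) = 1/(sqrt(470605)/7) = 7*sqrt(470605)/470605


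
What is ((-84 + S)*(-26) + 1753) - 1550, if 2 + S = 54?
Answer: 1035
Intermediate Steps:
S = 52 (S = -2 + 54 = 52)
((-84 + S)*(-26) + 1753) - 1550 = ((-84 + 52)*(-26) + 1753) - 1550 = (-32*(-26) + 1753) - 1550 = (832 + 1753) - 1550 = 2585 - 1550 = 1035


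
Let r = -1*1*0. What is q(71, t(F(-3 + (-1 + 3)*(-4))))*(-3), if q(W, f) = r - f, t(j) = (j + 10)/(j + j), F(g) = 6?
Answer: 4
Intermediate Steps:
r = 0 (r = -1*0 = 0)
t(j) = (10 + j)/(2*j) (t(j) = (10 + j)/((2*j)) = (10 + j)*(1/(2*j)) = (10 + j)/(2*j))
q(W, f) = -f (q(W, f) = 0 - f = -f)
q(71, t(F(-3 + (-1 + 3)*(-4))))*(-3) = -(10 + 6)/(2*6)*(-3) = -16/(2*6)*(-3) = -1*4/3*(-3) = -4/3*(-3) = 4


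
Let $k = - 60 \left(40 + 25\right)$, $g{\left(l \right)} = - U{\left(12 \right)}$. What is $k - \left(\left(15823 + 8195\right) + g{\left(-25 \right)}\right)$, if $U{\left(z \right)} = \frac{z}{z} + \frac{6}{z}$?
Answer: $- \frac{55833}{2} \approx -27917.0$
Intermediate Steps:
$U{\left(z \right)} = 1 + \frac{6}{z}$
$g{\left(l \right)} = - \frac{3}{2}$ ($g{\left(l \right)} = - \frac{6 + 12}{12} = - \frac{18}{12} = \left(-1\right) \frac{3}{2} = - \frac{3}{2}$)
$k = -3900$ ($k = \left(-60\right) 65 = -3900$)
$k - \left(\left(15823 + 8195\right) + g{\left(-25 \right)}\right) = -3900 - \left(\left(15823 + 8195\right) - \frac{3}{2}\right) = -3900 - \left(24018 - \frac{3}{2}\right) = -3900 - \frac{48033}{2} = - \frac{55833}{2}$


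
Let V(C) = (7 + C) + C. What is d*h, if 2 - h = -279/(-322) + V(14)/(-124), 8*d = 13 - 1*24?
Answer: -310915/159712 ≈ -1.9467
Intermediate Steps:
V(C) = 7 + 2*C
d = -11/8 (d = (13 - 1*24)/8 = (13 - 24)/8 = (1/8)*(-11) = -11/8 ≈ -1.3750)
h = 28265/19964 (h = 2 - (-279/(-322) + (7 + 2*14)/(-124)) = 2 - (-279*(-1/322) + (7 + 28)*(-1/124)) = 2 - (279/322 + 35*(-1/124)) = 2 - (279/322 - 35/124) = 2 - 1*11663/19964 = 2 - 11663/19964 = 28265/19964 ≈ 1.4158)
d*h = -11/8*28265/19964 = -310915/159712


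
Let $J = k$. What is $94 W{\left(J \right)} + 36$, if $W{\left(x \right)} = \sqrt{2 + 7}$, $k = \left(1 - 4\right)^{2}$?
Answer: $318$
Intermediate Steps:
$k = 9$ ($k = \left(-3\right)^{2} = 9$)
$J = 9$
$W{\left(x \right)} = 3$ ($W{\left(x \right)} = \sqrt{9} = 3$)
$94 W{\left(J \right)} + 36 = 94 \cdot 3 + 36 = 282 + 36 = 318$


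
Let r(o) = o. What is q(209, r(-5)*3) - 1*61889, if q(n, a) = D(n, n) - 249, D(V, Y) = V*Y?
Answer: -18457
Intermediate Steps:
q(n, a) = -249 + n² (q(n, a) = n*n - 249 = n² - 249 = -249 + n²)
q(209, r(-5)*3) - 1*61889 = (-249 + 209²) - 1*61889 = (-249 + 43681) - 61889 = 43432 - 61889 = -18457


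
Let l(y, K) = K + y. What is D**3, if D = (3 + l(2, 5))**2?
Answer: 1000000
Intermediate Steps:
D = 100 (D = (3 + (5 + 2))**2 = (3 + 7)**2 = 10**2 = 100)
D**3 = 100**3 = 1000000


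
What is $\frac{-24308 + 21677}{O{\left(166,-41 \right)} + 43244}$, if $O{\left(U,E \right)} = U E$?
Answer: $- \frac{877}{12146} \approx -0.072205$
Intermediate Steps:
$O{\left(U,E \right)} = E U$
$\frac{-24308 + 21677}{O{\left(166,-41 \right)} + 43244} = \frac{-24308 + 21677}{\left(-41\right) 166 + 43244} = - \frac{2631}{-6806 + 43244} = - \frac{2631}{36438} = \left(-2631\right) \frac{1}{36438} = - \frac{877}{12146}$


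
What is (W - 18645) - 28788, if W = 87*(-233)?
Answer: -67704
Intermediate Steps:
W = -20271
(W - 18645) - 28788 = (-20271 - 18645) - 28788 = -38916 - 28788 = -67704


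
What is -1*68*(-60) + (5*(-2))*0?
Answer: 4080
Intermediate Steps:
-1*68*(-60) + (5*(-2))*0 = -68*(-60) - 10*0 = 4080 + 0 = 4080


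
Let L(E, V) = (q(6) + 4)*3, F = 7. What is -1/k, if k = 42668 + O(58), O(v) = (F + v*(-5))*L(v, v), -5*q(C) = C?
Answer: -5/201454 ≈ -2.4820e-5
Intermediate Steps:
q(C) = -C/5
L(E, V) = 42/5 (L(E, V) = (-⅕*6 + 4)*3 = (-6/5 + 4)*3 = (14/5)*3 = 42/5)
O(v) = 294/5 - 42*v (O(v) = (7 + v*(-5))*(42/5) = (7 - 5*v)*(42/5) = 294/5 - 42*v)
k = 201454/5 (k = 42668 + (294/5 - 42*58) = 42668 + (294/5 - 2436) = 42668 - 11886/5 = 201454/5 ≈ 40291.)
-1/k = -1/201454/5 = -1*5/201454 = -5/201454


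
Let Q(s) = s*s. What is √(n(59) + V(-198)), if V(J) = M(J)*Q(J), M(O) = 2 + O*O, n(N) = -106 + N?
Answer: √1537031977 ≈ 39205.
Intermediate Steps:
M(O) = 2 + O²
Q(s) = s²
V(J) = J²*(2 + J²) (V(J) = (2 + J²)*J² = J²*(2 + J²))
√(n(59) + V(-198)) = √((-106 + 59) + (-198)²*(2 + (-198)²)) = √(-47 + 39204*(2 + 39204)) = √(-47 + 39204*39206) = √(-47 + 1537032024) = √1537031977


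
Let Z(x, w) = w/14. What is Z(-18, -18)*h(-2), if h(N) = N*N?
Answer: -36/7 ≈ -5.1429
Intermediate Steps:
Z(x, w) = w/14 (Z(x, w) = w*(1/14) = w/14)
h(N) = N²
Z(-18, -18)*h(-2) = ((1/14)*(-18))*(-2)² = -9/7*4 = -36/7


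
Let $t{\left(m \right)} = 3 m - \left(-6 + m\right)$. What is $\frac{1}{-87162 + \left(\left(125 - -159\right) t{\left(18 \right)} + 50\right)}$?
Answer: $- \frac{1}{75184} \approx -1.3301 \cdot 10^{-5}$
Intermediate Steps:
$t{\left(m \right)} = 6 + 2 m$
$\frac{1}{-87162 + \left(\left(125 - -159\right) t{\left(18 \right)} + 50\right)} = \frac{1}{-87162 + \left(\left(125 - -159\right) \left(6 + 2 \cdot 18\right) + 50\right)} = \frac{1}{-87162 + \left(\left(125 + 159\right) \left(6 + 36\right) + 50\right)} = \frac{1}{-87162 + \left(284 \cdot 42 + 50\right)} = \frac{1}{-87162 + \left(11928 + 50\right)} = \frac{1}{-87162 + 11978} = \frac{1}{-75184} = - \frac{1}{75184}$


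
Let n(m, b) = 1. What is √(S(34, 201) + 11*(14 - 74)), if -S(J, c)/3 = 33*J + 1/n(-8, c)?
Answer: I*√4029 ≈ 63.474*I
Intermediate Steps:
S(J, c) = -3 - 99*J (S(J, c) = -3*(33*J + 1/1) = -3*(33*J + 1) = -3*(1 + 33*J) = -3 - 99*J)
√(S(34, 201) + 11*(14 - 74)) = √((-3 - 99*34) + 11*(14 - 74)) = √((-3 - 3366) + 11*(-60)) = √(-3369 - 660) = √(-4029) = I*√4029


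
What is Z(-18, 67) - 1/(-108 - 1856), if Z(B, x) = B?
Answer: -35351/1964 ≈ -17.999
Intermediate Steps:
Z(-18, 67) - 1/(-108 - 1856) = -18 - 1/(-108 - 1856) = -18 - 1/(-1964) = -18 - 1*(-1/1964) = -18 + 1/1964 = -35351/1964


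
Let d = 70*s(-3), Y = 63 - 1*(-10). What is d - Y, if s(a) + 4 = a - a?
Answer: -353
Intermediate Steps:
s(a) = -4 (s(a) = -4 + (a - a) = -4 + 0 = -4)
Y = 73 (Y = 63 + 10 = 73)
d = -280 (d = 70*(-4) = -280)
d - Y = -280 - 1*73 = -280 - 73 = -353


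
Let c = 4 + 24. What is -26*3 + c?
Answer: -50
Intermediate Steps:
c = 28
-26*3 + c = -26*3 + 28 = -78 + 28 = -50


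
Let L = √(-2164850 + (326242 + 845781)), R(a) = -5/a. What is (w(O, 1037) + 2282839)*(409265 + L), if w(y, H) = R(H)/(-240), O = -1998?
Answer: 46505025080012225/49776 + 113630594065*I*√992827/49776 ≈ 9.3429e+11 + 2.2746e+9*I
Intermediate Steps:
L = I*√992827 (L = √(-2164850 + 1172023) = √(-992827) = I*√992827 ≈ 996.41*I)
w(y, H) = 1/(48*H) (w(y, H) = -5/H/(-240) = -5/H*(-1/240) = 1/(48*H))
(w(O, 1037) + 2282839)*(409265 + L) = ((1/48)/1037 + 2282839)*(409265 + I*√992827) = ((1/48)*(1/1037) + 2282839)*(409265 + I*√992827) = (1/49776 + 2282839)*(409265 + I*√992827) = 113630594065*(409265 + I*√992827)/49776 = 46505025080012225/49776 + 113630594065*I*√992827/49776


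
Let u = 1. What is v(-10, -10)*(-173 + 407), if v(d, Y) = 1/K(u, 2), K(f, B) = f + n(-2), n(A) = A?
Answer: -234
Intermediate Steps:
K(f, B) = -2 + f (K(f, B) = f - 2 = -2 + f)
v(d, Y) = -1 (v(d, Y) = 1/(-2 + 1) = 1/(-1) = -1)
v(-10, -10)*(-173 + 407) = -(-173 + 407) = -1*234 = -234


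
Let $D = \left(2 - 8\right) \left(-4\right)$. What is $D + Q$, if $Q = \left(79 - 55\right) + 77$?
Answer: $125$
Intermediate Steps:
$D = 24$ ($D = \left(-6\right) \left(-4\right) = 24$)
$Q = 101$ ($Q = 24 + 77 = 101$)
$D + Q = 24 + 101 = 125$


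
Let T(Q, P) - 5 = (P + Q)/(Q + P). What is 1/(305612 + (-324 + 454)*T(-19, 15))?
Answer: 1/306392 ≈ 3.2638e-6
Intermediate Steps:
T(Q, P) = 6 (T(Q, P) = 5 + (P + Q)/(Q + P) = 5 + (P + Q)/(P + Q) = 5 + 1 = 6)
1/(305612 + (-324 + 454)*T(-19, 15)) = 1/(305612 + (-324 + 454)*6) = 1/(305612 + 130*6) = 1/(305612 + 780) = 1/306392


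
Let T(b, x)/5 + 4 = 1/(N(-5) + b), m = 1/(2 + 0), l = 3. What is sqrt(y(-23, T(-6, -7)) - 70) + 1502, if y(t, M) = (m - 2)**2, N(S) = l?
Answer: 1502 + I*sqrt(271)/2 ≈ 1502.0 + 8.231*I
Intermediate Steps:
N(S) = 3
m = 1/2 ≈ 0.50000
T(b, x) = -20 + 5/(3 + b)
y(t, M) = 9/4 (y(t, M) = (1/2 - 2)**2 = (-3/2)**2 = 9/4)
sqrt(y(-23, T(-6, -7)) - 70) + 1502 = sqrt(9/4 - 70) + 1502 = sqrt(-271/4) + 1502 = I*sqrt(271)/2 + 1502 = 1502 + I*sqrt(271)/2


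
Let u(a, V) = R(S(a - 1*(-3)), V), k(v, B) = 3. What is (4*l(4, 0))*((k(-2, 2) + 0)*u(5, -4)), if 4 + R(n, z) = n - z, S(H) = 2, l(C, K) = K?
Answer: 0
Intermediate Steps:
R(n, z) = -4 + n - z (R(n, z) = -4 + (n - z) = -4 + n - z)
u(a, V) = -2 - V (u(a, V) = -4 + 2 - V = -2 - V)
(4*l(4, 0))*((k(-2, 2) + 0)*u(5, -4)) = (4*0)*((3 + 0)*(-2 - 1*(-4))) = 0*(3*(-2 + 4)) = 0*(3*2) = 0*6 = 0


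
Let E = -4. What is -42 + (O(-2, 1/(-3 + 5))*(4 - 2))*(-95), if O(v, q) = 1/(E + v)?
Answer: -31/3 ≈ -10.333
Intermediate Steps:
O(v, q) = 1/(-4 + v)
-42 + (O(-2, 1/(-3 + 5))*(4 - 2))*(-95) = -42 + ((4 - 2)/(-4 - 2))*(-95) = -42 + (2/(-6))*(-95) = -42 - ⅙*2*(-95) = -42 - ⅓*(-95) = -42 + 95/3 = -31/3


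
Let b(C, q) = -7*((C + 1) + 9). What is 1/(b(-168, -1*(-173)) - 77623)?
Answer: -1/76517 ≈ -1.3069e-5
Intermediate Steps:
b(C, q) = -70 - 7*C (b(C, q) = -7*((1 + C) + 9) = -7*(10 + C) = -70 - 7*C)
1/(b(-168, -1*(-173)) - 77623) = 1/((-70 - 7*(-168)) - 77623) = 1/((-70 + 1176) - 77623) = 1/(1106 - 77623) = 1/(-76517) = -1/76517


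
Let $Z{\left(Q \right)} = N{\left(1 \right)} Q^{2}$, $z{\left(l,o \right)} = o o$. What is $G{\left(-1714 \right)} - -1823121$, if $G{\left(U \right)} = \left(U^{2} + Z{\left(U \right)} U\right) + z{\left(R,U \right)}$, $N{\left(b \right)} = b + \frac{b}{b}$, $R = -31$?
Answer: $-10063065975$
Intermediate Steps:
$N{\left(b \right)} = 1 + b$ ($N{\left(b \right)} = b + 1 = 1 + b$)
$z{\left(l,o \right)} = o^{2}$
$Z{\left(Q \right)} = 2 Q^{2}$ ($Z{\left(Q \right)} = \left(1 + 1\right) Q^{2} = 2 Q^{2}$)
$G{\left(U \right)} = 2 U^{2} + 2 U^{3}$ ($G{\left(U \right)} = \left(U^{2} + 2 U^{2} U\right) + U^{2} = \left(U^{2} + 2 U^{3}\right) + U^{2} = 2 U^{2} + 2 U^{3}$)
$G{\left(-1714 \right)} - -1823121 = 2 \left(-1714\right)^{2} \left(1 - 1714\right) - -1823121 = 2 \cdot 2937796 \left(-1713\right) + 1823121 = -10064889096 + 1823121 = -10063065975$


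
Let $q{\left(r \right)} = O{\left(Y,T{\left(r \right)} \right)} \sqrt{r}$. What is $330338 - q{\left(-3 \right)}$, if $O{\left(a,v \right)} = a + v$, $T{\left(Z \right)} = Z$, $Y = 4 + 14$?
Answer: $330338 - 15 i \sqrt{3} \approx 3.3034 \cdot 10^{5} - 25.981 i$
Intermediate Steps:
$Y = 18$
$q{\left(r \right)} = \sqrt{r} \left(18 + r\right)$ ($q{\left(r \right)} = \left(18 + r\right) \sqrt{r} = \sqrt{r} \left(18 + r\right)$)
$330338 - q{\left(-3 \right)} = 330338 - \sqrt{-3} \left(18 - 3\right) = 330338 - i \sqrt{3} \cdot 15 = 330338 - 15 i \sqrt{3}$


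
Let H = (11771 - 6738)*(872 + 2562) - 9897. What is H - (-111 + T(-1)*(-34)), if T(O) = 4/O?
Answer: 17273400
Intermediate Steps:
H = 17273425 (H = 5033*3434 - 9897 = 17283322 - 9897 = 17273425)
H - (-111 + T(-1)*(-34)) = 17273425 - (-111 + (4/(-1))*(-34)) = 17273425 - (-111 + (4*(-1))*(-34)) = 17273425 - (-111 - 4*(-34)) = 17273425 - (-111 + 136) = 17273425 - 1*25 = 17273425 - 25 = 17273400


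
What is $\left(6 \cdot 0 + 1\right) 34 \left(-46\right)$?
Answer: $-1564$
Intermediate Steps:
$\left(6 \cdot 0 + 1\right) 34 \left(-46\right) = \left(0 + 1\right) 34 \left(-46\right) = 1 \cdot 34 \left(-46\right) = 34 \left(-46\right) = -1564$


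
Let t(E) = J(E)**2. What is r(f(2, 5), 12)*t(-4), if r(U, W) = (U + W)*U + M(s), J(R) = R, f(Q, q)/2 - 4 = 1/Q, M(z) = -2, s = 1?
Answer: 2992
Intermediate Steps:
f(Q, q) = 8 + 2/Q
t(E) = E**2
r(U, W) = -2 + U*(U + W) (r(U, W) = (U + W)*U - 2 = U*(U + W) - 2 = -2 + U*(U + W))
r(f(2, 5), 12)*t(-4) = (-2 + (8 + 2/2)**2 + (8 + 2/2)*12)*(-4)**2 = (-2 + (8 + 2*(1/2))**2 + (8 + 2*(1/2))*12)*16 = (-2 + (8 + 1)**2 + (8 + 1)*12)*16 = (-2 + 9**2 + 9*12)*16 = (-2 + 81 + 108)*16 = 187*16 = 2992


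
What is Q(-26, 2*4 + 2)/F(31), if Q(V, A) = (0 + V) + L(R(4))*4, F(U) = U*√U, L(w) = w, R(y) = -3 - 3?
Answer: -50*√31/961 ≈ -0.28969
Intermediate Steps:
R(y) = -6
F(U) = U^(3/2)
Q(V, A) = -24 + V (Q(V, A) = (0 + V) - 6*4 = V - 24 = -24 + V)
Q(-26, 2*4 + 2)/F(31) = (-24 - 26)/(31^(3/2)) = -50*√31/961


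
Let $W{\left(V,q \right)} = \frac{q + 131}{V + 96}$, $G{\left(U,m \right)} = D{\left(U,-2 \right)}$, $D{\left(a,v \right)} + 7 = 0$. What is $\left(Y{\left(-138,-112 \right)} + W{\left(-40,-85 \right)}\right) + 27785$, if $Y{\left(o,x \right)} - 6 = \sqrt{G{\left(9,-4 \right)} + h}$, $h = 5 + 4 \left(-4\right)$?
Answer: $\frac{778171}{28} + 3 i \sqrt{2} \approx 27792.0 + 4.2426 i$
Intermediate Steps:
$D{\left(a,v \right)} = -7$ ($D{\left(a,v \right)} = -7 + 0 = -7$)
$G{\left(U,m \right)} = -7$
$W{\left(V,q \right)} = \frac{131 + q}{96 + V}$
$h = -11$ ($h = 5 - 16 = -11$)
$Y{\left(o,x \right)} = 6 + 3 i \sqrt{2}$ ($Y{\left(o,x \right)} = 6 + \sqrt{-7 - 11} = 6 + \sqrt{-18} = 6 + 3 i \sqrt{2}$)
$\left(Y{\left(-138,-112 \right)} + W{\left(-40,-85 \right)}\right) + 27785 = \left(\left(6 + 3 i \sqrt{2}\right) + \frac{131 - 85}{96 - 40}\right) + 27785 = \left(\left(6 + 3 i \sqrt{2}\right) + \frac{1}{56} \cdot 46\right) + 27785 = \left(\left(6 + 3 i \sqrt{2}\right) + \frac{23}{28}\right) + 27785 = \left(\frac{191}{28} + 3 i \sqrt{2}\right) + 27785 = \frac{778171}{28} + 3 i \sqrt{2}$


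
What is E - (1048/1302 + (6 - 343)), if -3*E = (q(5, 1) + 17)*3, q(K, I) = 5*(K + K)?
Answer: 175246/651 ≈ 269.20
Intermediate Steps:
q(K, I) = 10*K (q(K, I) = 5*(2*K) = 10*K)
E = -67 (E = -(10*5 + 17)*3/3 = -(50 + 17)*3/3 = -67*3/3 = -⅓*201 = -67)
E - (1048/1302 + (6 - 343)) = -67 - (1048/1302 + (6 - 343)) = -67 - (1048*(1/1302) - 337) = -67 - (524/651 - 337) = -67 - 1*(-218863/651) = -67 + 218863/651 = 175246/651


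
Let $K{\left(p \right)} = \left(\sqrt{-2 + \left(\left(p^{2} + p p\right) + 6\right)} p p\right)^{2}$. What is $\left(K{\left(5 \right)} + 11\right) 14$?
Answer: $472654$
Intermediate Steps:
$K{\left(p \right)} = p^{4} \left(4 + 2 p^{2}\right)$ ($K{\left(p \right)} = \left(\sqrt{-2 + \left(\left(p^{2} + p^{2}\right) + 6\right)} p p\right)^{2} = \left(\sqrt{-2 + \left(2 p^{2} + 6\right)} p p\right)^{2} = \left(\sqrt{-2 + \left(6 + 2 p^{2}\right)} p p\right)^{2} = \left(\sqrt{4 + 2 p^{2}} p p\right)^{2} = \left(p \sqrt{4 + 2 p^{2}} p\right)^{2} = \left(p^{2} \sqrt{4 + 2 p^{2}}\right)^{2} = p^{4} \left(4 + 2 p^{2}\right)$)
$\left(K{\left(5 \right)} + 11\right) 14 = \left(2 \cdot 5^{4} \left(2 + 5^{2}\right) + 11\right) 14 = \left(2 \cdot 625 \left(2 + 25\right) + 11\right) 14 = \left(2 \cdot 625 \cdot 27 + 11\right) 14 = \left(33750 + 11\right) 14 = 33761 \cdot 14 = 472654$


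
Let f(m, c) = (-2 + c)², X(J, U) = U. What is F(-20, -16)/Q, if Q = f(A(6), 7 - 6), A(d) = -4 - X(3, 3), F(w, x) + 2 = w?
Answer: -22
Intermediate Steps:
F(w, x) = -2 + w
A(d) = -7 (A(d) = -4 - 1*3 = -4 - 3 = -7)
Q = 1 (Q = (-2 + (7 - 6))² = (-2 + 1)² = (-1)² = 1)
F(-20, -16)/Q = (-2 - 20)/1 = -22*1 = -22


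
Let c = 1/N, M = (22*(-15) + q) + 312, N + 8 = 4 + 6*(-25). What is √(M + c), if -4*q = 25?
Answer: I*√575267/154 ≈ 4.9251*I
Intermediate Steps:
q = -25/4 (q = -¼*25 = -25/4 ≈ -6.2500)
N = -154 (N = -8 + (4 + 6*(-25)) = -8 + (4 - 150) = -8 - 146 = -154)
M = -97/4 (M = (22*(-15) - 25/4) + 312 = (-330 - 25/4) + 312 = -1345/4 + 312 = -97/4 ≈ -24.250)
c = -1/154 (c = 1/(-154) = -1/154 ≈ -0.0064935)
√(M + c) = √(-97/4 - 1/154) = √(-7471/308) = I*√575267/154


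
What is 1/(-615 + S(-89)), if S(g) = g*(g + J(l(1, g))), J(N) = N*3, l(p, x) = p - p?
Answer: 1/7306 ≈ 0.00013687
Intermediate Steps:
l(p, x) = 0
J(N) = 3*N
S(g) = g² (S(g) = g*(g + 3*0) = g*(g + 0) = g*g = g²)
1/(-615 + S(-89)) = 1/(-615 + (-89)²) = 1/(-615 + 7921) = 1/7306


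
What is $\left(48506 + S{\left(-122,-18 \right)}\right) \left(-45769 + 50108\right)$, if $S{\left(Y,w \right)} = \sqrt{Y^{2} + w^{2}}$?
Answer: $210467534 + 8678 \sqrt{3802} \approx 2.11 \cdot 10^{8}$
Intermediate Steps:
$\left(48506 + S{\left(-122,-18 \right)}\right) \left(-45769 + 50108\right) = \left(48506 + \sqrt{\left(-122\right)^{2} + \left(-18\right)^{2}}\right) \left(-45769 + 50108\right) = \left(48506 + \sqrt{14884 + 324}\right) 4339 = \left(48506 + \sqrt{15208}\right) 4339 = \left(48506 + 2 \sqrt{3802}\right) 4339 = 210467534 + 8678 \sqrt{3802}$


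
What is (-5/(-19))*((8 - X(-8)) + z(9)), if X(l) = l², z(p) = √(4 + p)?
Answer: -280/19 + 5*√13/19 ≈ -13.788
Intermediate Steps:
(-5/(-19))*((8 - X(-8)) + z(9)) = (-5/(-19))*((8 - 1*(-8)²) + √(4 + 9)) = (-5*(-1/19))*((8 - 1*64) + √13) = 5*((8 - 64) + √13)/19 = 5*(-56 + √13)/19 = -280/19 + 5*√13/19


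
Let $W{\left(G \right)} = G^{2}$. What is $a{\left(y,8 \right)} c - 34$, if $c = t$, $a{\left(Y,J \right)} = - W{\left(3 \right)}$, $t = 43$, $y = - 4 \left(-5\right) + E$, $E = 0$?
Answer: $-421$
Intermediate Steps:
$y = 20$ ($y = - 4 \left(-5\right) + 0 = \left(-1\right) \left(-20\right) + 0 = 20 + 0 = 20$)
$a{\left(Y,J \right)} = -9$ ($a{\left(Y,J \right)} = - 3^{2} = \left(-1\right) 9 = -9$)
$c = 43$
$a{\left(y,8 \right)} c - 34 = \left(-9\right) 43 - 34 = -387 - 34 = -421$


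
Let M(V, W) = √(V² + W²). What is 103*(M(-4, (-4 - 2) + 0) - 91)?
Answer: -9373 + 206*√13 ≈ -8630.3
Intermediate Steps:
103*(M(-4, (-4 - 2) + 0) - 91) = 103*(√((-4)² + ((-4 - 2) + 0)²) - 91) = 103*(√(16 + (-6 + 0)²) - 91) = 103*(√(16 + (-6)²) - 91) = 103*(√(16 + 36) - 91) = 103*(√52 - 91) = 103*(2*√13 - 91) = 103*(-91 + 2*√13) = -9373 + 206*√13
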